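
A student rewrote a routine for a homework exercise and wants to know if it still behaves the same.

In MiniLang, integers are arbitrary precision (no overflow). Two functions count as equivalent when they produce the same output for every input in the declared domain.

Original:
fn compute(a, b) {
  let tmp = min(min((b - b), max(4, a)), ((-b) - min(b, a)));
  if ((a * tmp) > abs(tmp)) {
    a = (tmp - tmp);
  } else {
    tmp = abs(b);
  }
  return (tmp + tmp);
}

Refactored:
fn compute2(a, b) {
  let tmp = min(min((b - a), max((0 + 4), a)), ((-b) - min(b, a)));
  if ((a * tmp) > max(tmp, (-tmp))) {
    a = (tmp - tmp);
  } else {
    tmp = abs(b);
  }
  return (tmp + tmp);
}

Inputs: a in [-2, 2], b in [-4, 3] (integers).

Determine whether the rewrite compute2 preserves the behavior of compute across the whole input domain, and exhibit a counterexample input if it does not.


Not equivalent: a=-2, b=-4 separates them (8 vs -4).
compute: tmp := 0 | ((a * tmp) > abs(tmp)): false | tmp := 4 | result 8
compute2: tmp := -2 | ((a * tmp) > max(tmp, (-tmp))): true | a := 0 | result -4
verdict: not equivalent; witness: a=-2, b=-4


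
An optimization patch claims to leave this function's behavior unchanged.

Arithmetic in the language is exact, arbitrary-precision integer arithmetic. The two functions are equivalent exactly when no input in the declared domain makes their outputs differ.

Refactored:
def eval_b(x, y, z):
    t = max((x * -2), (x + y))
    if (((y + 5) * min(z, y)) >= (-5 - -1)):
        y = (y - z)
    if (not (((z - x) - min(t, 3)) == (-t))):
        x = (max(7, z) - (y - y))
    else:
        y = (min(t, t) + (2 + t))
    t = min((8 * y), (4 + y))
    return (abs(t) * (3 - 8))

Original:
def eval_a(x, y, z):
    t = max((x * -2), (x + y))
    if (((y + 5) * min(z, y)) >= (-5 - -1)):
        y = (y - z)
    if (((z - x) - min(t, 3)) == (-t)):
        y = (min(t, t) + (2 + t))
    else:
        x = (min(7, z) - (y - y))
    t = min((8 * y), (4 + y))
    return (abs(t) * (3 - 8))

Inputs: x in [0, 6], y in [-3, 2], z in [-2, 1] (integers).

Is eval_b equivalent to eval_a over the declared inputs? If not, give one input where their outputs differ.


Equivalent. Although `min(7, z)` became `max(7, z)`, no input in the stated domain can expose it.
Sweeping the whole domain (168 inputs) finds no disagreement.
Tracing x=4, y=0, z=-2: eval_a: t = 4; (((y + 5) * min(z, y)) >= (-5 - -1)) -> false; (((z - x) - min(t, 3)) == (-t)) -> false; x = -2; t = 0; return 0 | eval_b: t = 4; (((y + 5) * min(z, y)) >= (-5 - -1)) -> false; (not (((z - x) - min(t, 3)) == (-t))) -> true; x = 7; t = 0; return 0 — matching result 0.
verdict: equivalent


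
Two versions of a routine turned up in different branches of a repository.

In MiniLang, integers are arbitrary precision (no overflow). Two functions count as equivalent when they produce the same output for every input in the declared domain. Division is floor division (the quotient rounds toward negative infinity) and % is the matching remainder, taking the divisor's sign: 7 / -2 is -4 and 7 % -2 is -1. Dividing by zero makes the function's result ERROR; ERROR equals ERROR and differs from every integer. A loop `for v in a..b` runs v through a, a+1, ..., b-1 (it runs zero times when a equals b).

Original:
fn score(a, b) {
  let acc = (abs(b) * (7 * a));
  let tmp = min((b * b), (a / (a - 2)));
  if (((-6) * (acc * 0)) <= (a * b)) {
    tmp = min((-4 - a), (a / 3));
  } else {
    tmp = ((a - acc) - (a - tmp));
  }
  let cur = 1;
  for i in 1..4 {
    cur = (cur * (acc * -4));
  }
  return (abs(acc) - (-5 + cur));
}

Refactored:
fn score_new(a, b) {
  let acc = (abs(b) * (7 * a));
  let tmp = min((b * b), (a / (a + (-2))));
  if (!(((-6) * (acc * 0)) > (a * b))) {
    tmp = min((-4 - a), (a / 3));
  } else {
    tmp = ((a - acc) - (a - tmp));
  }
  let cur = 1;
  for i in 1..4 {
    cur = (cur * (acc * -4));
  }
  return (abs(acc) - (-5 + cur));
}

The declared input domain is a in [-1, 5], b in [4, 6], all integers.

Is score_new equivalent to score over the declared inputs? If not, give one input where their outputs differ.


Changes here: boolean connective usage differs; and arithmetic usage differs; and comparison usage differs; the full 21-point sweep finds no disagreement.
verdict: equivalent


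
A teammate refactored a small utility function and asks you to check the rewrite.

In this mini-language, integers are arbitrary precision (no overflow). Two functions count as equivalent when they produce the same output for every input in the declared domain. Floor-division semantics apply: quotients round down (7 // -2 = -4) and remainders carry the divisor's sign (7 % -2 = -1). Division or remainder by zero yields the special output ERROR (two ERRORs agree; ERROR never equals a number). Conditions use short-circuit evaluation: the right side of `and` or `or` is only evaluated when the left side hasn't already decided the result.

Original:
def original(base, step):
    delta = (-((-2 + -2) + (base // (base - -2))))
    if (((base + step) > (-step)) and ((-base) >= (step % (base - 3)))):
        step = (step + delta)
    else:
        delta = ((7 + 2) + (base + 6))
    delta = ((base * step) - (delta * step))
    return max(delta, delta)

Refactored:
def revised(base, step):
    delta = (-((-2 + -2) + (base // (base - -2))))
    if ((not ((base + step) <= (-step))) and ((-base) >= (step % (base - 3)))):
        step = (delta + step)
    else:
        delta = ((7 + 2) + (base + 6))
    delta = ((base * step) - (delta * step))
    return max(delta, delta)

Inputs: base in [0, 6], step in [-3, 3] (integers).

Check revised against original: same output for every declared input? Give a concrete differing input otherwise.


Differences: boolean connective usage differs, plus comparison usage differs — yet all 49 inputs agree.
verdict: equivalent


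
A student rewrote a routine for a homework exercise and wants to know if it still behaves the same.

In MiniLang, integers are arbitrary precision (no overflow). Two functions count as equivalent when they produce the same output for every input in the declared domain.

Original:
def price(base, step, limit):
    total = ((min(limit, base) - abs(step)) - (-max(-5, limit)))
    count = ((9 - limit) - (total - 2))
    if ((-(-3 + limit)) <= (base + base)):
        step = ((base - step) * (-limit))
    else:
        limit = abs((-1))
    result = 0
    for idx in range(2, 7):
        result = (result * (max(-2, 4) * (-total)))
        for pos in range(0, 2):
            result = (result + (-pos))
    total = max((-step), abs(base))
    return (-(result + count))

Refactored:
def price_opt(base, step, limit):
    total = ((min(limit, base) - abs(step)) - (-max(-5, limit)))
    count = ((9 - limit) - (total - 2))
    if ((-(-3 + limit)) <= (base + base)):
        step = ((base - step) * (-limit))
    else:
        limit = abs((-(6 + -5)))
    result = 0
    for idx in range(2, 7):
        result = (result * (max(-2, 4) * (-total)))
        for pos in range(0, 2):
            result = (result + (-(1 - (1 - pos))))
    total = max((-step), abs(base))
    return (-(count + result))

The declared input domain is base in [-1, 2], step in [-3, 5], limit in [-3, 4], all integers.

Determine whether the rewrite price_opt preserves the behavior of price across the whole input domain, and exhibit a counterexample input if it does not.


Comparing the listings, the differences include: constant usage differs; also arithmetic usage differs.
Tracing base=2, step=4, limit=2: price: total = 0; count = 9; ((-(-3 + limit)) <= (base + base)) -> true; step = 4; result = 0; [idx=2]; result = 0; [pos=0]; result = 0; [pos=1]; result = -1; [idx=3]; result = 0; [pos=0]; result = 0; [pos=1]; result = -1; [idx=4]; result = 0; [pos=0]; result = 0; [pos=1]; result = -1; [idx=5]; result = 0; [pos=0]; result = 0; [pos=1]; result = -1; [idx=6]; result = 0; [pos=0]; result = 0; [pos=1]; result = -1; total = 2; return -8 | price_opt: total = 0; count = 9; ((-(-3 + limit)) <= (base + base)) -> true; step = 4; result = 0; [idx=2]; result = 0; [pos=0]; result = 0; [pos=1]; result = -1; [idx=3]; result = 0; [pos=0]; result = 0; [pos=1]; result = -1; [idx=4]; result = 0; [pos=0]; result = 0; [pos=1]; result = -1; [idx=5]; result = 0; [pos=0]; result = 0; [pos=1]; result = -1; [idx=6]; result = 0; [pos=0]; result = 0; [pos=1]; result = -1; total = 2; return -8 — matching result -8.
Across all 288 domain points the two functions coincide.
verdict: equivalent


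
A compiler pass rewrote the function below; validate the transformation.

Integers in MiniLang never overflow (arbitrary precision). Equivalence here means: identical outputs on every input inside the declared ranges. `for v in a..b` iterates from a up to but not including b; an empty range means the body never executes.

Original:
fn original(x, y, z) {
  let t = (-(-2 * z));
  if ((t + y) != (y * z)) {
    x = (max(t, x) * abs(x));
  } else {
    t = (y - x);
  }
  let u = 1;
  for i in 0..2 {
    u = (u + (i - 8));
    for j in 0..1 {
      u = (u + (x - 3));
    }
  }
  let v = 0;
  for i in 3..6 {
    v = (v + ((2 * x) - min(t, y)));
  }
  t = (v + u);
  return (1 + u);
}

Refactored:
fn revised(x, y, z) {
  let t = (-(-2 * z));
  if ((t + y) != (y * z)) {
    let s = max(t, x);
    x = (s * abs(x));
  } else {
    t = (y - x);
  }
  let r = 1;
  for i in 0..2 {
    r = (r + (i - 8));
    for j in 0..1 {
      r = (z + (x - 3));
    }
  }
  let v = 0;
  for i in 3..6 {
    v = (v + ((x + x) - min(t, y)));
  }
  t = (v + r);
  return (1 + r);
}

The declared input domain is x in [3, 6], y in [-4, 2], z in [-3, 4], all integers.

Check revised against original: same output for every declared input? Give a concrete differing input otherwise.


There is a counterexample at x=3, y=-4, z=-3: -1 on one side, 4 on the other.
original: t=-6, then ((t + y) != (y * z)) is true, then x=9, then u=1, then (i=0), then u=-7, then (j=0), then u=-1, then (i=1), then u=-8, then (j=0), then u=-2, then v=0, then (i=3), then v=24, then (i=4), then v=48, then (i=5), then v=72, then t=70, then returns -1
revised: t=-6, then ((t + y) != (y * z)) is true, then s=3, then x=9, then r=1, then (i=0), then r=-7, then (j=0), then r=3, then (i=1), then r=-4, then (j=0), then r=3, then v=0, then (i=3), then v=24, then (i=4), then v=48, then (i=5), then v=72, then t=75, then returns 4
verdict: not equivalent; witness: x=3, y=-4, z=-3


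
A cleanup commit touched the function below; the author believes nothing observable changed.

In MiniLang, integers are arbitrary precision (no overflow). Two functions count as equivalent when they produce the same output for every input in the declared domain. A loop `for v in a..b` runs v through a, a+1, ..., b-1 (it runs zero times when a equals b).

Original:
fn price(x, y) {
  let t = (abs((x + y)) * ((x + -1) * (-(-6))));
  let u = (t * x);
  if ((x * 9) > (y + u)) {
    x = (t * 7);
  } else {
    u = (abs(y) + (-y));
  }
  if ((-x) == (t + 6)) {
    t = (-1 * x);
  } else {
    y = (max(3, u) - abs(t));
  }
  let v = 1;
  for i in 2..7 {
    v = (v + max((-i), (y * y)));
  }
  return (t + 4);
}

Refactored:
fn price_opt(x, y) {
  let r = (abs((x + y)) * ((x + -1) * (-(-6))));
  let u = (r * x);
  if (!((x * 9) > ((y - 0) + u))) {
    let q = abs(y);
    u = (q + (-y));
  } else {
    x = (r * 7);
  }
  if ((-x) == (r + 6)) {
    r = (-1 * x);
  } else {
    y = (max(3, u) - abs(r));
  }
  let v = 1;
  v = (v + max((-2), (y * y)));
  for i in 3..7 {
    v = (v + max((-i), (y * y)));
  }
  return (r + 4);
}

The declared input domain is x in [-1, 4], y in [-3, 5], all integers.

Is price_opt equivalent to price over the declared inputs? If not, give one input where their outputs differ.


Although constant usage differs, and arithmetic usage differs, and boolean connective usage differs, and local variable names differ, and min/max/abs usage differs, and statement counts differ, and loop structure differs, 54/54 inputs agree.
verdict: equivalent


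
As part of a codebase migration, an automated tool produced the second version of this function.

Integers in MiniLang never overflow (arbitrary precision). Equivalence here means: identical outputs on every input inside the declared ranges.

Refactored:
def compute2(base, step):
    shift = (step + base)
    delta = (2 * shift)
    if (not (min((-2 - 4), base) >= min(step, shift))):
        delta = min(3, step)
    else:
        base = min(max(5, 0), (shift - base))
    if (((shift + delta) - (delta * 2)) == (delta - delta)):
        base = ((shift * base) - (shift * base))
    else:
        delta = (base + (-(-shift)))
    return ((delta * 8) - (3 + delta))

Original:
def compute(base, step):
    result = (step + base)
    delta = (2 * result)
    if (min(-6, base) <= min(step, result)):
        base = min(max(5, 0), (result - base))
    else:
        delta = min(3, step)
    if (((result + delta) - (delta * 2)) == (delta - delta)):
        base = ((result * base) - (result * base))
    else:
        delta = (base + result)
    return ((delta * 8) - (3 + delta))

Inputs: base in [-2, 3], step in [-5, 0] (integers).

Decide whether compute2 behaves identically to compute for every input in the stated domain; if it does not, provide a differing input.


Not equivalent: base=-2, step=-5 separates them (-66 vs -87).
compute: result := -7 | delta := -14 | (min(-6, base) <= min(step, result)): false | delta := -5 | (((result + delta) - (delta * 2)) == (delta - delta)): false | delta := -9 | result -66
compute2: shift := -7 | delta := -14 | (not (min((-2 - 4), base) >= min(step, shift))): false | base := -5 | (((shift + delta) - (delta * 2)) == (delta - delta)): false | delta := -12 | result -87
verdict: not equivalent; witness: base=-2, step=-5


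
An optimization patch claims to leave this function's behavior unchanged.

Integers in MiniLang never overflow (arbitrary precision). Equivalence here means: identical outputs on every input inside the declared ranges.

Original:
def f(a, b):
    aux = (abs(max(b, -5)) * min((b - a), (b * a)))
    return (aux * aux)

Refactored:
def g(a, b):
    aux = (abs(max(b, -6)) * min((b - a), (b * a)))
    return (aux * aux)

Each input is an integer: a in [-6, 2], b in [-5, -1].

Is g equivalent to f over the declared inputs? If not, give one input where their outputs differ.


Equivalent. The one real change (`-5` became `-6`) has no effect anywhere in the declared ranges.
Every one of the 45 inputs gives matching results.
Spot check at a=-1, b=-5 — f: aux := -20 | result 400. g: aux := -20 | result 400. Both give 400.
verdict: equivalent


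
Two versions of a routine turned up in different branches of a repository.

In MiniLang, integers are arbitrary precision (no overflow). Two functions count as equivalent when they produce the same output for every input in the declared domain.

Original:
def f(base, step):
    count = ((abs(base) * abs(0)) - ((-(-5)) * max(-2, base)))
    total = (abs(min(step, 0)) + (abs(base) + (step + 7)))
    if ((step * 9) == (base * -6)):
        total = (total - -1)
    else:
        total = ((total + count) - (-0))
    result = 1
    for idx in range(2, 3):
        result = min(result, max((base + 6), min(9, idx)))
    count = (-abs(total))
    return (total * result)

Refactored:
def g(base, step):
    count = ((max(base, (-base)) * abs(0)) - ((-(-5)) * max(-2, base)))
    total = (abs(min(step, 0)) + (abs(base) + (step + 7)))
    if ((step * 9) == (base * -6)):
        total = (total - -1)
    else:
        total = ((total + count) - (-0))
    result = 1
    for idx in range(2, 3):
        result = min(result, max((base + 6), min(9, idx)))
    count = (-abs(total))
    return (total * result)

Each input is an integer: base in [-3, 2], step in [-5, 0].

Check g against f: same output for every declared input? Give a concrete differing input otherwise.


Comparing the listings, the differences include: min/max/abs usage differs.
As a probe, take base=-2, step=-3: f runs count becomes 10; next total becomes 9; next ((step * 9) == (base * -6)) evaluates to false; next total becomes 19; next result becomes 1; next at idx=2:; next result becomes 1; next count becomes -19; next final value 19; g runs count becomes 10; next total becomes 9; next ((step * 9) == (base * -6)) evaluates to false; next total becomes 19; next result becomes 1; next at idx=2:; next result becomes 1; next count becomes -19; next final value 19; both end at 19.
Across all 36 domain points the two functions coincide.
verdict: equivalent


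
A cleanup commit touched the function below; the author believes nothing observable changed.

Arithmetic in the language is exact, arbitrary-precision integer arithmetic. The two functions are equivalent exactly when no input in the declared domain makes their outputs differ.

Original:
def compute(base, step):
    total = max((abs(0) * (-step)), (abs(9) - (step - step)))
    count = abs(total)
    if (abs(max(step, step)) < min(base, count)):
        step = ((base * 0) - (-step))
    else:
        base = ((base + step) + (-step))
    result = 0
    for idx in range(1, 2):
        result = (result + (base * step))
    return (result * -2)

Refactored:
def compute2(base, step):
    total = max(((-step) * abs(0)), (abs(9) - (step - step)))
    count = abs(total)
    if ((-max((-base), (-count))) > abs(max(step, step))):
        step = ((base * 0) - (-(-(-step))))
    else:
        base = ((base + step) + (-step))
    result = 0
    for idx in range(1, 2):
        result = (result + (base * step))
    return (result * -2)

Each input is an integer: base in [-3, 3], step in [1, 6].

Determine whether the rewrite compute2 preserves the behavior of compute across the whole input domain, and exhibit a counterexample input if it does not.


The two versions differ — the changes include comparison usage differs; also min/max/abs usage differs.
Tracing base=-3, step=5: compute: total becomes 9; next count becomes 9; next (abs(max(step, step)) < min(base, count)) evaluates to false; next base becomes -3; next result becomes 0; next at idx=1:; next result becomes -15; next final value 30 | compute2: total becomes 9; next count becomes 9; next ((-max((-base), (-count))) > abs(max(step, step))) evaluates to false; next base becomes -3; next result becomes 0; next at idx=1:; next result becomes -15; next final value 30 — matching result 30.
Checked all 42 inputs in the declared domain: the outputs agree on every one.
verdict: equivalent


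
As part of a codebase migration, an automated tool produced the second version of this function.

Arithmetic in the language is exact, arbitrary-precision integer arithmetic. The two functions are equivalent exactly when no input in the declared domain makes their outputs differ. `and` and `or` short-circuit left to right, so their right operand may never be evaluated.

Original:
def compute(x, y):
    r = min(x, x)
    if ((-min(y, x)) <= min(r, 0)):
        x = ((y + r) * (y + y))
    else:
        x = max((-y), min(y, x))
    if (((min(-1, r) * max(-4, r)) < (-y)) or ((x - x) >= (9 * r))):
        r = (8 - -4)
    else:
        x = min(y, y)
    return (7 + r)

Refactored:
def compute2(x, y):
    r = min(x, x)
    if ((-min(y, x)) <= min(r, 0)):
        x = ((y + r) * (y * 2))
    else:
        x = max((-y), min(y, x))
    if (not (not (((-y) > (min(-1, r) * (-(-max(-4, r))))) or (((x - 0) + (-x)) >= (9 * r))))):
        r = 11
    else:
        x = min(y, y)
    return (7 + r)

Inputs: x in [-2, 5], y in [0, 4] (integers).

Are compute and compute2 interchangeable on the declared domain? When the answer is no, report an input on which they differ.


On input x=-2, y=0, compute returns 19 while compute2 returns 18.
verdict: not equivalent; witness: x=-2, y=0


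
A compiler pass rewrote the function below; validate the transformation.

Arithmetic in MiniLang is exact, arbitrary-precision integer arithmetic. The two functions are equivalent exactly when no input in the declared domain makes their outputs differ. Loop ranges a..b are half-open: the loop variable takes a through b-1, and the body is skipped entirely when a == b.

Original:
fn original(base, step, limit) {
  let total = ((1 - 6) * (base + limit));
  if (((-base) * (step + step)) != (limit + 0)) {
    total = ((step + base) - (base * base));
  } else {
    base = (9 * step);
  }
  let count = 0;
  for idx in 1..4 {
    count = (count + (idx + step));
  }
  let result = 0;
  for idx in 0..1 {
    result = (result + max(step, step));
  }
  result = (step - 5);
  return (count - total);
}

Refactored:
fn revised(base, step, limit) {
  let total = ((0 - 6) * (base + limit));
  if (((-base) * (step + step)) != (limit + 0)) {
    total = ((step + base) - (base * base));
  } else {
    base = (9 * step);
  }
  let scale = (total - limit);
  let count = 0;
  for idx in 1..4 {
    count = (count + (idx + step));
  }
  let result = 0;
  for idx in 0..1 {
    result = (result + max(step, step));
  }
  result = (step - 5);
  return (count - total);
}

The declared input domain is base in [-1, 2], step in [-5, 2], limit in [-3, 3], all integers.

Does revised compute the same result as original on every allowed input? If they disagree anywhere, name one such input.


base=-1, step=-1, limit=-2 yields -12 from original but -15 from revised.
verdict: not equivalent; witness: base=-1, step=-1, limit=-2


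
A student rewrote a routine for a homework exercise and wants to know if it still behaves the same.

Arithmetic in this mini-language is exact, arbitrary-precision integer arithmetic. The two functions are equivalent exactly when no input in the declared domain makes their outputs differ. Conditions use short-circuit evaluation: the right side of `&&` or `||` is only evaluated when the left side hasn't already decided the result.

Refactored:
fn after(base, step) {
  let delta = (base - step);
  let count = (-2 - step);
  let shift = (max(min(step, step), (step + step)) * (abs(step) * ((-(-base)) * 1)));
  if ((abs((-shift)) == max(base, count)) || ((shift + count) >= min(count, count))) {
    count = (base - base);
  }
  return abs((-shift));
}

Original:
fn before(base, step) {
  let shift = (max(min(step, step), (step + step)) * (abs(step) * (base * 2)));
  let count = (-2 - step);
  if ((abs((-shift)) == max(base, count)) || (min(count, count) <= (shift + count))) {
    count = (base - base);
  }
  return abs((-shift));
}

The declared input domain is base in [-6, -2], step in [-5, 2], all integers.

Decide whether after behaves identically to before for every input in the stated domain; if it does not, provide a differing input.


These are not equivalent — on base=-6, step=-5 the outputs split (300 vs 150).
before: shift := 300 | count := 3 | ((abs((-shift)) == max(base, count)) || (min(count, count) <= (shift + count))): true | count := 0 | result 300
after: delta := -1 | count := 3 | shift := 150 | ((abs((-shift)) == max(base, count)) || ((shift + count) >= min(count, count))): true | count := 0 | result 150
verdict: not equivalent; witness: base=-6, step=-5


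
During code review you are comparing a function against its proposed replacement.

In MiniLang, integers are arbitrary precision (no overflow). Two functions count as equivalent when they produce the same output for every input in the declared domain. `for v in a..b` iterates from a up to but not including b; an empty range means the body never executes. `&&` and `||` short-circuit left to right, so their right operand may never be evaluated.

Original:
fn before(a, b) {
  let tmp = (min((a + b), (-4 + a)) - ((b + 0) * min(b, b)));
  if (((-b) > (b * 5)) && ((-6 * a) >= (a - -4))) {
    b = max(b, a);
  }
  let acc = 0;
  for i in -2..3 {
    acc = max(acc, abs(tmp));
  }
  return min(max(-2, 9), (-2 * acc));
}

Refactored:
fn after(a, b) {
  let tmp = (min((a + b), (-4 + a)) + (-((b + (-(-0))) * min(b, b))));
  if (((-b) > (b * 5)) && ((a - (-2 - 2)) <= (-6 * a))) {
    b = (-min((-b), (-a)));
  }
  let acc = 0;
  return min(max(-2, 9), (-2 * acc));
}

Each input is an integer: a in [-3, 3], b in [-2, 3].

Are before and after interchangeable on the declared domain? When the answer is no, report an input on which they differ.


Consider the input a=-3, b=-2.
before: tmp = -11; (((-b) > (b * 5)) && ((-6 * a) >= (a - -4))) -> true; b = -2; acc = 0; [i=-2]; acc = 11; [i=-1]; acc = 11; [i=0]; acc = 11; [i=1]; acc = 11; [i=2]; acc = 11; return -22
after: tmp = -11; (((-b) > (b * 5)) && ((a - (-2 - 2)) <= (-6 * a))) -> true; b = -2; acc = 0; return 0
-22 vs 0 — the two versions disagree here.
verdict: not equivalent; witness: a=-3, b=-2


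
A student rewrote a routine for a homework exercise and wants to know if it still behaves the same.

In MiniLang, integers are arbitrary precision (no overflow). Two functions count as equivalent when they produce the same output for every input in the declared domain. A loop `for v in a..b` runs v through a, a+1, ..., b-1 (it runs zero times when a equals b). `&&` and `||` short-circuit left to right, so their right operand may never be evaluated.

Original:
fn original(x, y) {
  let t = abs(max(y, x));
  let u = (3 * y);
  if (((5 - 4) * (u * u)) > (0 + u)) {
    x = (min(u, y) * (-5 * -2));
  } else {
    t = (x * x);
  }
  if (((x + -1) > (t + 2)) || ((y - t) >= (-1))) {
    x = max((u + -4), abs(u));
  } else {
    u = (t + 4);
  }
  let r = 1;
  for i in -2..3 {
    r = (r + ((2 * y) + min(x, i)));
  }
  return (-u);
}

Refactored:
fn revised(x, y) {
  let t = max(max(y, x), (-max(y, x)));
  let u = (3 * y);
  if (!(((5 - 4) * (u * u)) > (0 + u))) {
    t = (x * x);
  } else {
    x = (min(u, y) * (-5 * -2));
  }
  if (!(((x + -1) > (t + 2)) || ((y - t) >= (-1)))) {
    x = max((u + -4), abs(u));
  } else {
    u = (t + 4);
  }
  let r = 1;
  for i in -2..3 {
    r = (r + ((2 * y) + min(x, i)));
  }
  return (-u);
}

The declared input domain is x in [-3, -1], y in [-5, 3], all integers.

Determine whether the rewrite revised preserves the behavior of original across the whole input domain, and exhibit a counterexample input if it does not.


Take x=-3, y=-5.
original: t=3, then u=-15, then (((5 - 4) * (u * u)) > (0 + u)) is true, then x=-150, then (((x + -1) > (t + 2)) || ((y - t) >= (-1))) is false, then u=7, then r=1, then (i=-2), then r=-159, then (i=-1), then r=-319, then (i=0), then r=-479, then (i=1), then r=-639, then (i=2), then r=-799, then returns -7
revised: t=3, then u=-15, then (!(((5 - 4) * (u * u)) > (0 + u))) is false, then x=-150, then (!(((x + -1) > (t + 2)) || ((y - t) >= (-1)))) is true, then x=15, then r=1, then (i=-2), then r=-11, then (i=-1), then r=-22, then (i=0), then r=-32, then (i=1), then r=-41, then (i=2), then r=-49, then returns 15
-7 vs 15 — the two versions disagree here.
verdict: not equivalent; witness: x=-3, y=-5


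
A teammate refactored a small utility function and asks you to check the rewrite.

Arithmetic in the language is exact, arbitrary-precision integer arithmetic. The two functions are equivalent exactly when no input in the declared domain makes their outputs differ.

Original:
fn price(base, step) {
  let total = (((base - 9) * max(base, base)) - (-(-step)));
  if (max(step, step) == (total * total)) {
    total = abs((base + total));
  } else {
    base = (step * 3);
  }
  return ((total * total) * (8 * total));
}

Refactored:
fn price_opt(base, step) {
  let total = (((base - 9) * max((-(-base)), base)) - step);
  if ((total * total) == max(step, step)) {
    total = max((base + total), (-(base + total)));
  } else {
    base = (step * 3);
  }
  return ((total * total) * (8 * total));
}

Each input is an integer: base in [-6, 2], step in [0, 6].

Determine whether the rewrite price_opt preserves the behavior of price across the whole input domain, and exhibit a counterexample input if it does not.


Differences: arithmetic usage differs, and min/max/abs usage differs — yet all 63 inputs agree.
verdict: equivalent


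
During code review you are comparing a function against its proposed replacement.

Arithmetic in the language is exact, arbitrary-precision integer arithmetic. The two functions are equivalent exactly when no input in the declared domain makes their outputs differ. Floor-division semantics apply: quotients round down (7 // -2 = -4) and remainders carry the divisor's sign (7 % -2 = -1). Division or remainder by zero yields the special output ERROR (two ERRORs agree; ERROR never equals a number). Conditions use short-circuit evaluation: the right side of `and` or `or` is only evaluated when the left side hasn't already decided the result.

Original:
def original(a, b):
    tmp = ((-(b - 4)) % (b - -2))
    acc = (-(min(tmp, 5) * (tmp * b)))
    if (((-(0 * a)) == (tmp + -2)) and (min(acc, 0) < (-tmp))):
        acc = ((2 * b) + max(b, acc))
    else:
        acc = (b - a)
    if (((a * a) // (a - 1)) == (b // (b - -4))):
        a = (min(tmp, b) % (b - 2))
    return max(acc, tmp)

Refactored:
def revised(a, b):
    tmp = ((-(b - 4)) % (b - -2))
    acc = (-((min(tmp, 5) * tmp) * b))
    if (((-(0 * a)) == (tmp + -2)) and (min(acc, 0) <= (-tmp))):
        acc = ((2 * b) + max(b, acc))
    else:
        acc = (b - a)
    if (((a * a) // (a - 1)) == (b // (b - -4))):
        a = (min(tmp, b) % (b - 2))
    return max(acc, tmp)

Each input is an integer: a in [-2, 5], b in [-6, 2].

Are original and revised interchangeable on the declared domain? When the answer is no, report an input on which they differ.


Equivalent. The suspicious edit (`(min(acc, 0) < (-tmp))` became `(min(acc, 0) <= (-tmp))`) never changes the result for any input inside the declared domain.
Sweeping the whole domain (72 inputs) finds no disagreement.
One worked example (a=1, b=-4) — original: tmp = 0; acc = 0; (((-(0 * a)) == (tmp + -2)) and (min(acc, 0) < (-tmp))) -> false; acc = -5; division by zero -> ERROR; revised: tmp = 0; acc = 0; (((-(0 * a)) == (tmp + -2)) and (min(acc, 0) <= (-tmp))) -> false; acc = -5; division by zero -> ERROR; agreement on ERROR.
verdict: equivalent


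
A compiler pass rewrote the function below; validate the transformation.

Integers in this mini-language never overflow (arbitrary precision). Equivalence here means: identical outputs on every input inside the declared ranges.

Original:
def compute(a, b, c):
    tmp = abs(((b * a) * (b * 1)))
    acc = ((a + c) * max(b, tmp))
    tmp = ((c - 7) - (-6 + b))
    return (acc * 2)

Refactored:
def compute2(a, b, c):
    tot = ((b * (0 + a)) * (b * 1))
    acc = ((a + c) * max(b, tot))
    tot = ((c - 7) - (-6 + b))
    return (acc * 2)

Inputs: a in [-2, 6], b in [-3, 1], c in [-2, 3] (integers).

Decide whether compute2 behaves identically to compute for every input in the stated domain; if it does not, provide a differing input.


These are not equivalent — on a=-2, b=-3, c=-2 the outputs split (-144 vs 24).
compute: tmp becomes 18; next acc becomes -72; next tmp becomes 0; next final value -144
compute2: tot becomes -18; next acc becomes 12; next tot becomes 0; next final value 24
verdict: not equivalent; witness: a=-2, b=-3, c=-2


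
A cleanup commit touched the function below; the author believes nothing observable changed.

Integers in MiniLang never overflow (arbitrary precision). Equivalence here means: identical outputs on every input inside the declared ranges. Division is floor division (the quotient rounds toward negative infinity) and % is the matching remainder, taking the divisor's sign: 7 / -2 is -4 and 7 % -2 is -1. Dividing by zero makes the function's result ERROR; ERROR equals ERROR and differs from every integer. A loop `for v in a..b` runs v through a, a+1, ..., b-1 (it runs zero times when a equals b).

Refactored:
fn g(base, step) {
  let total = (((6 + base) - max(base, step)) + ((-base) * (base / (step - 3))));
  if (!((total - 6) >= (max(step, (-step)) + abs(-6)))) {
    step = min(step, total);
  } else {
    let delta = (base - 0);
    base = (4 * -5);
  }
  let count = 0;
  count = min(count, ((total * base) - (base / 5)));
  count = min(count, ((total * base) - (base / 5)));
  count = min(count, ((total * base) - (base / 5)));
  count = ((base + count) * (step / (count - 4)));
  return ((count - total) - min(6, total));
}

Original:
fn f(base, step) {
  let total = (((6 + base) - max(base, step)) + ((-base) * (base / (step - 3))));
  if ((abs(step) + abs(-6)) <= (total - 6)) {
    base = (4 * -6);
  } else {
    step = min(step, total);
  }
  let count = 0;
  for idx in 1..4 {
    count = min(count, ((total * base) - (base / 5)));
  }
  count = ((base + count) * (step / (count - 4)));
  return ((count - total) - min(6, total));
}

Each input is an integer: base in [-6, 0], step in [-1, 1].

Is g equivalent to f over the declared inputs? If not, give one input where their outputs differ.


These are not equivalent — on base=-6, step=1 the outputs split (404 vs 333).
f: total := 17 | ((abs(step) + abs(-6)) <= (total - 6)): true | base := -24 | count := 0 | iter idx=1: | count := -403 | iter idx=2: | count := -403 | iter idx=3: | count := -403 | count := 427 | result 404
g: total := 17 | (!((total - 6) >= (max(step, (-step)) + abs(-6)))): false | delta := -6 | base := -20 | count := 0 | count := -336 | count := -336 | count := -336 | count := 356 | result 333
verdict: not equivalent; witness: base=-6, step=1


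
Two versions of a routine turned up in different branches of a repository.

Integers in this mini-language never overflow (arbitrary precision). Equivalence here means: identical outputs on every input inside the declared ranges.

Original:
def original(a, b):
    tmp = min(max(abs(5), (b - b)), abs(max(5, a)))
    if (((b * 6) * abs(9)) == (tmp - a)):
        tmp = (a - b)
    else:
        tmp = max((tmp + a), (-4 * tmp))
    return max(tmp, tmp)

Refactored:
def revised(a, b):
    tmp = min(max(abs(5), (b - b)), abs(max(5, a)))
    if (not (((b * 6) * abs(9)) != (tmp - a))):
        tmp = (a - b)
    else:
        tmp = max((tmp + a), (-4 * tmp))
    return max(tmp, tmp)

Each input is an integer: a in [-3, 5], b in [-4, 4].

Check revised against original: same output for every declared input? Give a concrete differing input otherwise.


Equivalent — the differences include boolean connective usage differs; also comparison usage differs, yet no declared input distinguishes the two.
Tracing a=2, b=-3: original: tmp := 5 | (((b * 6) * abs(9)) == (tmp - a)): false | tmp := 7 | result 7 | revised: tmp := 5 | (not (((b * 6) * abs(9)) != (tmp - a))): false | tmp := 7 | result 7 — matching result 7.
An exhaustive pass over the 81 declared inputs shows identical outputs.
verdict: equivalent


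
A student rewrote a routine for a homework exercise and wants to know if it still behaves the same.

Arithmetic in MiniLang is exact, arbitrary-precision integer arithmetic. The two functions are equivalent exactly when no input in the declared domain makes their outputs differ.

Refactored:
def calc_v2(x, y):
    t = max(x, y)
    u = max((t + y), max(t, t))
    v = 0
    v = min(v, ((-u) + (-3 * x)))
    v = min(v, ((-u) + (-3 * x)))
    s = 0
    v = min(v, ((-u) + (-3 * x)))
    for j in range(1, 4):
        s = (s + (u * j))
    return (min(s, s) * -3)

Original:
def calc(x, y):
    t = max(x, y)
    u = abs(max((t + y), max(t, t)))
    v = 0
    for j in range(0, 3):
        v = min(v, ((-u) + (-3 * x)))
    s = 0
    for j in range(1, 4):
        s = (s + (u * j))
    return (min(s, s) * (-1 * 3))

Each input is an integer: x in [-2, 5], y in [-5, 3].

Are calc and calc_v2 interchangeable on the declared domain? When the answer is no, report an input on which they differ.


These are not equivalent — on x=-2, y=-5 the outputs split (-36 vs 36).
calc: t becomes -2; next u becomes 2; next v becomes 0; next at j=0:; next v becomes 0; next at j=1:; next v becomes 0; next at j=2:; next v becomes 0; next s becomes 0; next at j=1:; next s becomes 2; next at j=2:; next s becomes 6; next at j=3:; next s becomes 12; next final value -36
calc_v2: t becomes -2; next u becomes -2; next v becomes 0; next v becomes 0; next v becomes 0; next s becomes 0; next v becomes 0; next at j=1:; next s becomes -2; next at j=2:; next s becomes -6; next at j=3:; next s becomes -12; next final value 36
verdict: not equivalent; witness: x=-2, y=-5


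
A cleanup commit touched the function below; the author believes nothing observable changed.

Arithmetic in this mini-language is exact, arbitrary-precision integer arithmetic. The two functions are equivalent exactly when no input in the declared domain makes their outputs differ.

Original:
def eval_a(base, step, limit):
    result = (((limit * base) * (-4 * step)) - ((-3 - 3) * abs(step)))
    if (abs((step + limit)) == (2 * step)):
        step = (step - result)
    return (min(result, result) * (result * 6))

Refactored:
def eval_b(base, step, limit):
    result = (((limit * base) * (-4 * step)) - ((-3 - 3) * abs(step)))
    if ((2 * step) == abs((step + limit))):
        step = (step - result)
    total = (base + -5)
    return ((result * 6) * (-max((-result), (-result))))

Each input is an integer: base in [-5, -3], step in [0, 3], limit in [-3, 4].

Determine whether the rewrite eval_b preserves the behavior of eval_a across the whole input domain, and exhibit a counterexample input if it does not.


Comparing the listings, the differences include: min/max/abs usage differs; and local variable names differ; and statement counts differ; and constant usage differs; and arithmetic usage differs.
As a probe, take base=-5, step=1, limit=-2: eval_a runs result := -34 | (abs((step + limit)) == (2 * step)): false | result 6936; eval_b runs result := -34 | ((2 * step) == abs((step + limit))): false | total := -10 | result 6936; both end at 6936.
Every one of the 96 inputs gives matching results.
verdict: equivalent


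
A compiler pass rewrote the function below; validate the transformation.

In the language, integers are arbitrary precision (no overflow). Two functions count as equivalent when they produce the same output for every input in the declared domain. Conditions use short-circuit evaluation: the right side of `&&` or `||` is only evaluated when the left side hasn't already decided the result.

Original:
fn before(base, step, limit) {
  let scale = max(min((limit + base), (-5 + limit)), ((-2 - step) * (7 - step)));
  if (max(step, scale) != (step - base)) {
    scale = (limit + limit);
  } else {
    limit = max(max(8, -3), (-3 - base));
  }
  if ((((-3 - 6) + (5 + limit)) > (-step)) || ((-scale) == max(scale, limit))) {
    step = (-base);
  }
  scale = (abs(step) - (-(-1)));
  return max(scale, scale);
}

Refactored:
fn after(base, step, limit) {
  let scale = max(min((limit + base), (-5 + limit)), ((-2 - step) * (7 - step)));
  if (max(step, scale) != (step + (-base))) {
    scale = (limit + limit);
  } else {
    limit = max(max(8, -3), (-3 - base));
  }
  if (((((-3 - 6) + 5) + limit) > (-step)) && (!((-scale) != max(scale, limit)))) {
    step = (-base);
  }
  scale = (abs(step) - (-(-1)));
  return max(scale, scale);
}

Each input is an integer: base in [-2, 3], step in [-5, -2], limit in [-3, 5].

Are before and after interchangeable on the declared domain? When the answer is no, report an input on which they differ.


Take base=-2, step=-5, limit=0.
before: scale becomes 36; next (max(step, scale) != (step - base)) evaluates to true; next scale becomes 0; next ((((-3 - 6) + (5 + limit)) > (-step)) || ((-scale) == max(scale, limit))) evaluates to true; next step becomes 2; next scale becomes 1; next final value 1
after: scale becomes 36; next (max(step, scale) != (step + (-base))) evaluates to true; next scale becomes 0; next (((((-3 - 6) + 5) + limit) > (-step)) && (!((-scale) != max(scale, limit)))) evaluates to false; next scale becomes 4; next final value 4
1 and 4 differ, so these are not the same function on this domain.
verdict: not equivalent; witness: base=-2, step=-5, limit=0


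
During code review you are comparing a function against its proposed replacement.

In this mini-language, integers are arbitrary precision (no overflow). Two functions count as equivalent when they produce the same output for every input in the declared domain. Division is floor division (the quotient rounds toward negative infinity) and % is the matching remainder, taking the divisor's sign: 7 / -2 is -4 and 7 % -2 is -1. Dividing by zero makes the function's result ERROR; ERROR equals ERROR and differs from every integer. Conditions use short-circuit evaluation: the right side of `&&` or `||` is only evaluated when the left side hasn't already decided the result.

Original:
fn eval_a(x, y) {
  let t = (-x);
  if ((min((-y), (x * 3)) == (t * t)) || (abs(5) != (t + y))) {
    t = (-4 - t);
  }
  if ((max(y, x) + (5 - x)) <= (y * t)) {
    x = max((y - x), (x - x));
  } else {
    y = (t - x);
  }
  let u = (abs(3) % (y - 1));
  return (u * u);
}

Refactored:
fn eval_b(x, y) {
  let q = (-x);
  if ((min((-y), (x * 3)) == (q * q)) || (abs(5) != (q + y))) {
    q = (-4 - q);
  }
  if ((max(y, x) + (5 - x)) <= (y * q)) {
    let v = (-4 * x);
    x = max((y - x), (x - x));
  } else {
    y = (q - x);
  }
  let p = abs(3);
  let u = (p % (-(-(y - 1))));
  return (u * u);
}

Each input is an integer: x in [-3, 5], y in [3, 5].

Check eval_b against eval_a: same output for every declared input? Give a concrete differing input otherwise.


Behavior is preserved: although statement counts differ; and constant usage differs; and arithmetic usage differs; and local variable names differ, the outputs never diverge.
Tracing x=-1, y=4: eval_a: t = 1; ((min((-y), (x * 3)) == (t * t)) || (abs(5) != (t + y))) -> false; ((max(y, x) + (5 - x)) <= (y * t)) -> false; y = 2; u = 0; return 0 | eval_b: q = 1; ((min((-y), (x * 3)) == (q * q)) || (abs(5) != (q + y))) -> false; ((max(y, x) + (5 - x)) <= (y * q)) -> false; y = 2; p = 3; u = 0; return 0 — matching result 0.
Checked all 27 inputs in the declared domain: the outputs agree on every one.
verdict: equivalent
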